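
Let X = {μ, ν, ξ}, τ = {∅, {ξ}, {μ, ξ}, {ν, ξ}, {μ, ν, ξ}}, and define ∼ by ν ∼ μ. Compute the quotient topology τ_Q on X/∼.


X/∼ = {[μ=ν], [ξ]}; |τ_Q| = 3.

Equivalence classes: [μ=ν], [ξ].
Quotient map π: X → X/∼ sends μ ↦ [μ=ν], ν ↦ [μ=ν], ξ ↦ [ξ].
For each subset V ⊆ X/∼, compute π^{-1}(V) ⊆ X and check whether π^{-1}(V) ∈ τ. V is open in τ_Q iff π^{-1}(V) ∈ τ.
  V = {}: π^{-1}(V) = ∅ ∈ τ ✓.
  V = {[μ=ν]}: π^{-1}(V) = {μ, ν} ∉ τ ✗.
  V = {[ξ]}: π^{-1}(V) = {ξ} ∈ τ ✓.
  V = {[μ=ν], [ξ]}: π^{-1}(V) = {μ, ν, ξ} ∈ τ ✓.
Open sets in the quotient: τ_Q = {{}, {[ξ]}, {[μ=ν], [ξ]}} (3 elements).


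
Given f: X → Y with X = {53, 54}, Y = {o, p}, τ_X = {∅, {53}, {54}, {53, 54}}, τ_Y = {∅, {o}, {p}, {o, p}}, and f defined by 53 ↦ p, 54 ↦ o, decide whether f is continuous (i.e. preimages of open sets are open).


f IS continuous.

Compute f^{-1}(U) for each U ∈ τ_Y:
  U = ∅: f^{-1}(U) = ∅ ∈ τ_X ✓.
  U = {o}: f^{-1}(U) = {54} ∈ τ_X ✓.
  U = {p}: f^{-1}(U) = {53} ∈ τ_X ✓.
  U = {o, p}: f^{-1}(U) = {53, 54} ∈ τ_X ✓.
Every preimage lies in τ_X, so f IS continuous.


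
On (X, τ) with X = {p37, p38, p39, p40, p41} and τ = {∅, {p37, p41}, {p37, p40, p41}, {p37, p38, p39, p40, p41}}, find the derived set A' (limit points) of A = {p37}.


A' = {p38, p39, p40, p41}

For each x ∈ X, list the open sets U ∈ τ with x ∈ U, then check whether U ∩ (A ∖ {x}) ≠ ∅ for every such U.
  x = p37: open {p37, p41} ∋ x has {p37, p41} ∩ (A ∖ {p37}) = ∅, so x is NOT a limit point.
  x = p38: opens ∋ x are {p37, p38, p39, p40, p41}; each meets A ∖ {p38}, so x IS a limit point.
  x = p39: opens ∋ x are {p37, p38, p39, p40, p41}; each meets A ∖ {p39}, so x IS a limit point.
  x = p40: opens ∋ x are {p37, p40, p41}, {p37, p38, p39, p40, p41}; each meets A ∖ {p40}, so x IS a limit point.
  x = p41: opens ∋ x are {p37, p41}, {p37, p40, p41}, {p37, p38, p39, p40, p41}; each meets A ∖ {p41}, so x IS a limit point.
Collecting: A' = {p38, p39, p40, p41}.


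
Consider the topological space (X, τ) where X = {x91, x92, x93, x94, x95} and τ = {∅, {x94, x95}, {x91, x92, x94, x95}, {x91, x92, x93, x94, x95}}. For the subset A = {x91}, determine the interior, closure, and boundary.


int(A) = ∅, cl(A) = {x91, x92, x93}, ∂A = {x91, x92, x93}.

Closed sets in (X, τ) are complements of opens:
  closed(X, τ) = {∅, {x93}, {x91, x92, x93}, {x91, x92, x93, x94, x95}}.
int(A) = ⋃ {U ∈ τ : U ⊆ A}. Opens contained in A: ∅.
Taking the union of these: int(A) = ∅.
cl(A) = ⋂ {C closed : A ⊆ C}. Closed sets containing A: {x91, x92, x93}, {x91, x92, x93, x94, x95}.
Intersecting these: cl(A) = {x91, x92, x93}.
∂A = cl(A) ∖ int(A) = {x91, x92, x93} ∖ ∅ = {x91, x92, x93}.


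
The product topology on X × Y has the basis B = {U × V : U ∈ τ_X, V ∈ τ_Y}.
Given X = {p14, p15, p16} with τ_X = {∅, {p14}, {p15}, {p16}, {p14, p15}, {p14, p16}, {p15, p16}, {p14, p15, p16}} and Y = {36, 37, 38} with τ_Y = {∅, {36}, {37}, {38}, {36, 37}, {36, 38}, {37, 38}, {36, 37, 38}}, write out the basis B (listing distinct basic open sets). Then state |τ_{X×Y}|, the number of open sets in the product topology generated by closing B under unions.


Basis B = {∅ × ∅, {p14} × {36}, {p14} × {37}, {p14} × {38}, {p15} × {36}, {p15} × {37}, {p15} × {38}, {p16} × {36}, {p16} × {37}, {p16} × {38}, {p14} × {36, 37}, {p14} × {36, 38}, {p14, p15} × {36}, {p14, p16} × {36}, {p14} × {37, 38}, {p14, p15} × {37}, {p14, p16} × {37}, {p14, p15} × {38}, {p14, p16} × {38}, {p15} × {36, 37}, {p15} × {36, 38}, {p15, p16} × {36}, {p15} × {37, 38}, {p15, p16} × {37}, {p15, p16} × {38}, {p16} × {36, 37}, {p16} × {36, 38}, {p16} × {37, 38}, {p14} × {36, 37, 38}, {p14, p15, p16} × {36}, {p14, p15, p16} × {37}, {p14, p15, p16} × {38}, {p15} × {36, 37, 38}, {p16} × {36, 37, 38}, {p14, p15} × {36, 37}, {p14, p16} × {36, 37}, {p14, p15} × {36, 38}, {p14, p16} × {36, 38}, {p14, p15} × {37, 38}, {p14, p16} × {37, 38}, {p15, p16} × {36, 37}, {p15, p16} × {36, 38}, {p15, p16} × {37, 38}, {p14, p15} × {36, 37, 38}, {p14, p16} × {36, 37, 38}, {p14, p15, p16} × {36, 37}, {p14, p15, p16} × {36, 38}, {p14, p15, p16} × {37, 38}, {p15, p16} × {36, 37, 38}, {p14, p15, p16} × {36, 37, 38}}; |τ_{X×Y}| = 512.

Enumerate products U × V with U ∈ τ_X, V ∈ τ_Y (deduplicated):
  ∅ × ∅ = {} (∅)
  {p14} × {36} = {(p14,36)}
  {p14} × {37} = {(p14,37)}
  {p14} × {38} = {(p14,38)}
  {p15} × {36} = {(p15,36)}
  {p15} × {37} = {(p15,37)}
  {p15} × {38} = {(p15,38)}
  {p16} × {36} = {(p16,36)}
  {p16} × {37} = {(p16,37)}
  {p16} × {38} = {(p16,38)}
  {p14} × {36, 37} = {(p14,36), (p14,37)}
  {p14} × {36, 38} = {(p14,36), (p14,38)}
  {p14, p15} × {36} = {(p14,36), (p15,36)}
  {p14, p16} × {36} = {(p14,36), (p16,36)}
  {p14} × {37, 38} = {(p14,37), (p14,38)}
  {p14, p15} × {37} = {(p14,37), (p15,37)}
  {p14, p16} × {37} = {(p14,37), (p16,37)}
  {p14, p15} × {38} = {(p14,38), (p15,38)}
  {p14, p16} × {38} = {(p14,38), (p16,38)}
  {p15} × {36, 37} = {(p15,36), (p15,37)}
  {p15} × {36, 38} = {(p15,36), (p15,38)}
  {p15, p16} × {36} = {(p15,36), (p16,36)}
  {p15} × {37, 38} = {(p15,37), (p15,38)}
  {p15, p16} × {37} = {(p15,37), (p16,37)}
  {p15, p16} × {38} = {(p15,38), (p16,38)}
  {p16} × {36, 37} = {(p16,36), (p16,37)}
  {p16} × {36, 38} = {(p16,36), (p16,38)}
  {p16} × {37, 38} = {(p16,37), (p16,38)}
  {p14} × {36, 37, 38} = {(p14,36), (p14,37), (p14,38)}
  {p14, p15, p16} × {36} = {(p14,36), (p15,36), (p16,36)}
  {p14, p15, p16} × {37} = {(p14,37), (p15,37), (p16,37)}
  {p14, p15, p16} × {38} = {(p14,38), (p15,38), (p16,38)}
  {p15} × {36, 37, 38} = {(p15,36), (p15,37), (p15,38)}
  {p16} × {36, 37, 38} = {(p16,36), (p16,37), (p16,38)}
  {p14, p15} × {36, 37} = {(p14,36), (p14,37), (p15,36), (p15,37)}
  {p14, p16} × {36, 37} = {(p14,36), (p14,37), (p16,36), (p16,37)}
  {p14, p15} × {36, 38} = {(p14,36), (p14,38), (p15,36), (p15,38)}
  {p14, p16} × {36, 38} = {(p14,36), (p14,38), (p16,36), (p16,38)}
  {p14, p15} × {37, 38} = {(p14,37), (p14,38), (p15,37), (p15,38)}
  {p14, p16} × {37, 38} = {(p14,37), (p14,38), (p16,37), (p16,38)}
  {p15, p16} × {36, 37} = {(p15,36), (p15,37), (p16,36), (p16,37)}
  {p15, p16} × {36, 38} = {(p15,36), (p15,38), (p16,36), (p16,38)}
  {p15, p16} × {37, 38} = {(p15,37), (p15,38), (p16,37), (p16,38)}
  {p14, p15} × {36, 37, 38} = {(p14,36), (p14,37), (p14,38), (p15,36), (p15,37), (p15,38)}
  {p14, p16} × {36, 37, 38} = {(p14,36), (p14,37), (p14,38), (p16,36), (p16,37), (p16,38)}
  {p14, p15, p16} × {36, 37} = {(p14,36), (p14,37), (p15,36), (p15,37), (p16,36), (p16,37)}
  {p14, p15, p16} × {36, 38} = {(p14,36), (p14,38), (p15,36), (p15,38), (p16,36), (p16,38)}
  {p14, p15, p16} × {37, 38} = {(p14,37), (p14,38), (p15,37), (p15,38), (p16,37), (p16,38)}
  {p15, p16} × {36, 37, 38} = {(p15,36), (p15,37), (p15,38), (p16,36), (p16,37), (p16,38)}
  {p14, p15, p16} × {36, 37, 38} = {(p14,36), (p14,37), (p14,38), (p15,36), (p15,37), (p15,38), (p16,36), (p16,37), (p16,38)}
These 50 distinct sets form the basis B.
Close under arbitrary unions to get τ_{X×Y}; counting gives |τ_{X×Y}| = 512.


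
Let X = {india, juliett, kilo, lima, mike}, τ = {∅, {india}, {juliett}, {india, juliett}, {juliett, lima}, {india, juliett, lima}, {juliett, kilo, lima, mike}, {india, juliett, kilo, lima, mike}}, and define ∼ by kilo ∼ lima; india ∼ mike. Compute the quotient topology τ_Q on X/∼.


X/∼ = {[india=mike], [juliett], [kilo=lima]}; |τ_Q| = 3.

Equivalence classes: [india=mike], [juliett], [kilo=lima].
Quotient map π: X → X/∼ sends india ↦ [india=mike], juliett ↦ [juliett], kilo ↦ [kilo=lima], lima ↦ [kilo=lima], mike ↦ [india=mike].
For each subset V ⊆ X/∼, compute π^{-1}(V) ⊆ X and check whether π^{-1}(V) ∈ τ. V is open in τ_Q iff π^{-1}(V) ∈ τ.
  V = {}: π^{-1}(V) = ∅ ∈ τ ✓.
  V = {[india=mike]}: π^{-1}(V) = {india, mike} ∉ τ ✗.
  V = {[juliett]}: π^{-1}(V) = {juliett} ∈ τ ✓.
  V = {[india=mike], [juliett]}: π^{-1}(V) = {india, juliett, mike} ∉ τ ✗.
  V = {[kilo=lima]}: π^{-1}(V) = {kilo, lima} ∉ τ ✗.
  V = {[india=mike], [kilo=lima]}: π^{-1}(V) = {india, kilo, lima, mike} ∉ τ ✗.
  V = {[juliett], [kilo=lima]}: π^{-1}(V) = {juliett, kilo, lima} ∉ τ ✗.
  V = {[india=mike], [juliett], [kilo=lima]}: π^{-1}(V) = {india, juliett, kilo, lima, mike} ∈ τ ✓.
Open sets in the quotient: τ_Q = {{}, {[juliett]}, {[india=mike], [juliett], [kilo=lima]}} (3 elements).


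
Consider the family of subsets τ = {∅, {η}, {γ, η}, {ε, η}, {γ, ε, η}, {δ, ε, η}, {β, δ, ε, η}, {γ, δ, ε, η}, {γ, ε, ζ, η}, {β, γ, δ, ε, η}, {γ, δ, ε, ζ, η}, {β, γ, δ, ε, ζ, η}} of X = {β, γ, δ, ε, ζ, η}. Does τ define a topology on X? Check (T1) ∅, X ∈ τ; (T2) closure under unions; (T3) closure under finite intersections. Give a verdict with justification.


τ IS a topology on X.

Axiom (T1): ∅ ∈ τ? Yes; X ∈ τ? Yes.
Axiom (T2/T3): check pairwise unions and intersections of members of τ.
All pairwise intersections and unions checked — each lies in τ. Therefore τ satisfies (T1), (T2), (T3): it IS a topology on X.


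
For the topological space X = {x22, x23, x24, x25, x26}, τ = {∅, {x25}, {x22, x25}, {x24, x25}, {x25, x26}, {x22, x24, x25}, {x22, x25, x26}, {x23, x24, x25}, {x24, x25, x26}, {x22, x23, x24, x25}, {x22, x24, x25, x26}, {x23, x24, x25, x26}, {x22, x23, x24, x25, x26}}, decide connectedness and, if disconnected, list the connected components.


(X, τ) is connected.

Find clopen sets (U ∈ τ with X ∖ U ∈ τ):
  U = ∅, X ∖ U = {x22, x23, x24, x25, x26} — both open, so U is clopen.
  U = {x22, x23, x24, x25, x26}, X ∖ U = ∅ — both open, so U is clopen.
Only trivial clopens (∅ and X) exist, so (X, τ) is connected.
Compute connected components by grouping points that agree on all clopens:
  component: {x22, x23, x24, x25, x26}


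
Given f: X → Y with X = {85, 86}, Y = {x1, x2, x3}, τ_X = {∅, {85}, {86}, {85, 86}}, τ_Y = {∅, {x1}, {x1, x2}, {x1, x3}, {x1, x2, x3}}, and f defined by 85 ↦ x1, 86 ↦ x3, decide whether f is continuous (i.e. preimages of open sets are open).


f IS continuous.

Compute f^{-1}(U) for each U ∈ τ_Y:
  U = ∅: f^{-1}(U) = ∅ ∈ τ_X ✓.
  U = {x1}: f^{-1}(U) = {85} ∈ τ_X ✓.
  U = {x1, x2}: f^{-1}(U) = {85} ∈ τ_X ✓.
  U = {x1, x3}: f^{-1}(U) = {85, 86} ∈ τ_X ✓.
  U = {x1, x2, x3}: f^{-1}(U) = {85, 86} ∈ τ_X ✓.
Every preimage lies in τ_X, so f IS continuous.


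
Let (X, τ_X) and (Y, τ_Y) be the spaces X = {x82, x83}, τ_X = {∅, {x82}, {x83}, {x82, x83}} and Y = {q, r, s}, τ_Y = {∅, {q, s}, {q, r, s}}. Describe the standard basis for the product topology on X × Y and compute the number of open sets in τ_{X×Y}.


Basis B = {∅ × ∅, {x82} × {q, s}, {x83} × {q, s}, {x82} × {q, r, s}, {x83} × {q, r, s}, {x82, x83} × {q, s}, {x82, x83} × {q, r, s}}; |τ_{X×Y}| = 9.

Enumerate products U × V with U ∈ τ_X, V ∈ τ_Y (deduplicated):
  ∅ × ∅ = {} (∅)
  {x82} × {q, s} = {(x82,q), (x82,s)}
  {x83} × {q, s} = {(x83,q), (x83,s)}
  {x82} × {q, r, s} = {(x82,q), (x82,r), (x82,s)}
  {x83} × {q, r, s} = {(x83,q), (x83,r), (x83,s)}
  {x82, x83} × {q, s} = {(x82,q), (x82,s), (x83,q), (x83,s)}
  {x82, x83} × {q, r, s} = {(x82,q), (x82,r), (x82,s), (x83,q), (x83,r), (x83,s)}
These 7 distinct sets form the basis B.
Close under arbitrary unions to get τ_{X×Y}; counting gives |τ_{X×Y}| = 9.


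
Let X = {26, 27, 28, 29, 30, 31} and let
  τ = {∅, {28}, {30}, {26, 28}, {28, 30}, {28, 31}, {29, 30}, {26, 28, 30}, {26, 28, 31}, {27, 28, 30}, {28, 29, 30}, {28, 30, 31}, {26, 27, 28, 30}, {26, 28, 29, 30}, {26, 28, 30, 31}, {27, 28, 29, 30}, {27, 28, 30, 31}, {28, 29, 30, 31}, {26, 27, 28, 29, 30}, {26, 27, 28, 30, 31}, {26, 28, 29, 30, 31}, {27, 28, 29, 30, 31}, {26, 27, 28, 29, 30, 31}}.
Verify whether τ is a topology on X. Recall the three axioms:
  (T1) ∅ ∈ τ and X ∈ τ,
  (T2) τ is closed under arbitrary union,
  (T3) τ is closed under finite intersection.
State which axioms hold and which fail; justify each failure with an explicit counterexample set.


τ IS a topology on X.

Axiom (T1): ∅ ∈ τ? Yes; X ∈ τ? Yes.
Axiom (T2/T3): check pairwise unions and intersections of members of τ.
All pairwise intersections and unions checked — each lies in τ. Therefore τ satisfies (T1), (T2), (T3): it IS a topology on X.


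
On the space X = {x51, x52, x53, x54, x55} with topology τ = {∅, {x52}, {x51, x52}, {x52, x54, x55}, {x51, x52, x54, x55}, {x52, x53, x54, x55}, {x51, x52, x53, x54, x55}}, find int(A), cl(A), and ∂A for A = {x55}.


int(A) = ∅, cl(A) = {x53, x54, x55}, ∂A = {x53, x54, x55}.

Closed sets in (X, τ) are complements of opens:
  closed(X, τ) = {∅, {x51}, {x53}, {x51, x53}, {x53, x54, x55}, {x51, x53, x54, x55}, {x51, x52, x53, x54, x55}}.
int(A) = ⋃ {U ∈ τ : U ⊆ A}. Opens contained in A: ∅.
Taking the union of these: int(A) = ∅.
cl(A) = ⋂ {C closed : A ⊆ C}. Closed sets containing A: {x53, x54, x55}, {x51, x53, x54, x55}, {x51, x52, x53, x54, x55}.
Intersecting these: cl(A) = {x53, x54, x55}.
∂A = cl(A) ∖ int(A) = {x53, x54, x55} ∖ ∅ = {x53, x54, x55}.


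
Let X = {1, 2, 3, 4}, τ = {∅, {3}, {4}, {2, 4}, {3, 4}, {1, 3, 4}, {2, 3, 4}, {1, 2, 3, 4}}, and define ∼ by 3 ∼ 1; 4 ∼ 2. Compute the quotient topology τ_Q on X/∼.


X/∼ = {[1=3], [2=4]}; |τ_Q| = 3.

Equivalence classes: [1=3], [2=4].
Quotient map π: X → X/∼ sends 1 ↦ [1=3], 2 ↦ [2=4], 3 ↦ [1=3], 4 ↦ [2=4].
For each subset V ⊆ X/∼, compute π^{-1}(V) ⊆ X and check whether π^{-1}(V) ∈ τ. V is open in τ_Q iff π^{-1}(V) ∈ τ.
  V = {}: π^{-1}(V) = ∅ ∈ τ ✓.
  V = {[1=3]}: π^{-1}(V) = {1, 3} ∉ τ ✗.
  V = {[2=4]}: π^{-1}(V) = {2, 4} ∈ τ ✓.
  V = {[1=3], [2=4]}: π^{-1}(V) = {1, 2, 3, 4} ∈ τ ✓.
Open sets in the quotient: τ_Q = {{}, {[2=4]}, {[1=3], [2=4]}} (3 elements).


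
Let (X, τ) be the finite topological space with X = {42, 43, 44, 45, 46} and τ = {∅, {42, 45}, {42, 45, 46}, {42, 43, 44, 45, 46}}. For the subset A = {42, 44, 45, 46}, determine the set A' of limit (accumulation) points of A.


A' = {42, 43, 44, 45, 46}

For each x ∈ X, list the open sets U ∈ τ with x ∈ U, then check whether U ∩ (A ∖ {x}) ≠ ∅ for every such U.
  x = 42: opens ∋ x are {42, 45}, {42, 45, 46}, {42, 43, 44, 45, 46}; each meets A ∖ {42}, so x IS a limit point.
  x = 43: opens ∋ x are {42, 43, 44, 45, 46}; each meets A ∖ {43}, so x IS a limit point.
  x = 44: opens ∋ x are {42, 43, 44, 45, 46}; each meets A ∖ {44}, so x IS a limit point.
  x = 45: opens ∋ x are {42, 45}, {42, 45, 46}, {42, 43, 44, 45, 46}; each meets A ∖ {45}, so x IS a limit point.
  x = 46: opens ∋ x are {42, 45, 46}, {42, 43, 44, 45, 46}; each meets A ∖ {46}, so x IS a limit point.
Collecting: A' = {42, 43, 44, 45, 46}.


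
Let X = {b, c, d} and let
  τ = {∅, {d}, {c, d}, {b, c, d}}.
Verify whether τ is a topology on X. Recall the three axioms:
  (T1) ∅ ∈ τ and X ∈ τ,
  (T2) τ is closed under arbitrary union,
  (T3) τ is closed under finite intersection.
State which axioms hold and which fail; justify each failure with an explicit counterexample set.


τ IS a topology on X.

Axiom (T1): ∅ ∈ τ? Yes; X ∈ τ? Yes.
Axiom (T2/T3): check pairwise unions and intersections of members of τ.
All pairwise intersections and unions checked — each lies in τ. Therefore τ satisfies (T1), (T2), (T3): it IS a topology on X.


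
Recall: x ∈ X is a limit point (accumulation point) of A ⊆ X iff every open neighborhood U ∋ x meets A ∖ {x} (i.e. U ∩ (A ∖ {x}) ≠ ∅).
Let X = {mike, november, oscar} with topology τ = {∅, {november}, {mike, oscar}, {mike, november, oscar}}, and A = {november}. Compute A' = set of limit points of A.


A' = ∅

For each x ∈ X, list the open sets U ∈ τ with x ∈ U, then check whether U ∩ (A ∖ {x}) ≠ ∅ for every such U.
  x = mike: open {mike, oscar} ∋ x has {mike, oscar} ∩ (A ∖ {mike}) = ∅, so x is NOT a limit point.
  x = november: open {november} ∋ x has {november} ∩ (A ∖ {november}) = ∅, so x is NOT a limit point.
  x = oscar: open {mike, oscar} ∋ x has {mike, oscar} ∩ (A ∖ {oscar}) = ∅, so x is NOT a limit point.
Collecting: A' = ∅.


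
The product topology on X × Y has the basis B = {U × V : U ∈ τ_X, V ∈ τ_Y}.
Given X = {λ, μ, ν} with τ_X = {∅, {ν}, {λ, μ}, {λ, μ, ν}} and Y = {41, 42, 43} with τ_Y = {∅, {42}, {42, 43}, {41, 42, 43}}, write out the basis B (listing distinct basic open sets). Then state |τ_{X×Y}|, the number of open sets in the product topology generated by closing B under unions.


Basis B = {∅ × ∅, {ν} × {42}, {λ, μ} × {42}, {ν} × {42, 43}, {λ, μ, ν} × {42}, {ν} × {41, 42, 43}, {λ, μ} × {42, 43}, {λ, μ} × {41, 42, 43}, {λ, μ, ν} × {42, 43}, {λ, μ, ν} × {41, 42, 43}}; |τ_{X×Y}| = 16.

Enumerate products U × V with U ∈ τ_X, V ∈ τ_Y (deduplicated):
  ∅ × ∅ = {} (∅)
  {ν} × {42} = {(ν,42)}
  {λ, μ} × {42} = {(λ,42), (μ,42)}
  {ν} × {42, 43} = {(ν,42), (ν,43)}
  {λ, μ, ν} × {42} = {(λ,42), (μ,42), (ν,42)}
  {ν} × {41, 42, 43} = {(ν,41), (ν,42), (ν,43)}
  {λ, μ} × {42, 43} = {(λ,42), (λ,43), (μ,42), (μ,43)}
  {λ, μ} × {41, 42, 43} = {(λ,41), (λ,42), (λ,43), (μ,41), (μ,42), (μ,43)}
  {λ, μ, ν} × {42, 43} = {(λ,42), (λ,43), (μ,42), (μ,43), (ν,42), (ν,43)}
  {λ, μ, ν} × {41, 42, 43} = {(λ,41), (λ,42), (λ,43), (μ,41), (μ,42), (μ,43), (ν,41), (ν,42), (ν,43)}
These 10 distinct sets form the basis B.
Close under arbitrary unions to get τ_{X×Y}; counting gives |τ_{X×Y}| = 16.


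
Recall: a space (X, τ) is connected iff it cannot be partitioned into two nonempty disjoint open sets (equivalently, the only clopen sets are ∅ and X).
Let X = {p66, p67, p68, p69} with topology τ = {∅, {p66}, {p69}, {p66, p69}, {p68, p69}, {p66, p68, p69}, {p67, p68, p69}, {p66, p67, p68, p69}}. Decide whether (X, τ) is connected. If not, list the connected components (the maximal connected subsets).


(X, τ) is disconnected; components = [{p66}, {p67, p68, p69}].

Find clopen sets (U ∈ τ with X ∖ U ∈ τ):
  U = ∅, X ∖ U = {p66, p67, p68, p69} — both open, so U is clopen.
  U = {p66}, X ∖ U = {p67, p68, p69} — both open, so U is clopen.
  U = {p67, p68, p69}, X ∖ U = {p66} — both open, so U is clopen.
  U = {p66, p67, p68, p69}, X ∖ U = ∅ — both open, so U is clopen.
Nontrivial clopen(s) exist: e.g. {p66}. So (X, τ) is disconnected.
Compute connected components by grouping points that agree on all clopens:
  component: {p66}
  component: {p67, p68, p69}


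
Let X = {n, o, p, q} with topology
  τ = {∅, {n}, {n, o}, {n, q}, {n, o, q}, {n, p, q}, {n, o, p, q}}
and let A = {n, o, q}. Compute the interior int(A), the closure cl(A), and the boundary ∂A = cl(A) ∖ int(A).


int(A) = {n, o, q}, cl(A) = {n, o, p, q}, ∂A = {p}.

Closed sets in (X, τ) are complements of opens:
  closed(X, τ) = {∅, {o}, {p}, {o, p}, {p, q}, {o, p, q}, {n, o, p, q}}.
int(A) = ⋃ {U ∈ τ : U ⊆ A}. Opens contained in A: ∅, {n}, {n, o}, {n, q}, {n, o, q}.
Taking the union of these: int(A) = {n, o, q}.
cl(A) = ⋂ {C closed : A ⊆ C}. Closed sets containing A: {n, o, p, q}.
Intersecting these: cl(A) = {n, o, p, q}.
∂A = cl(A) ∖ int(A) = {n, o, p, q} ∖ {n, o, q} = {p}.


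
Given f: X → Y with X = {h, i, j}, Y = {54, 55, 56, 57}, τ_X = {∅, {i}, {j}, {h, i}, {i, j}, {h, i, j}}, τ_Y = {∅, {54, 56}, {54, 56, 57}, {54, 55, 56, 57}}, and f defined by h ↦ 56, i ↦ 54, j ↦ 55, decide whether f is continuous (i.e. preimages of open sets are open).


f IS continuous.

Compute f^{-1}(U) for each U ∈ τ_Y:
  U = ∅: f^{-1}(U) = ∅ ∈ τ_X ✓.
  U = {54, 56}: f^{-1}(U) = {h, i} ∈ τ_X ✓.
  U = {54, 56, 57}: f^{-1}(U) = {h, i} ∈ τ_X ✓.
  U = {54, 55, 56, 57}: f^{-1}(U) = {h, i, j} ∈ τ_X ✓.
Every preimage lies in τ_X, so f IS continuous.


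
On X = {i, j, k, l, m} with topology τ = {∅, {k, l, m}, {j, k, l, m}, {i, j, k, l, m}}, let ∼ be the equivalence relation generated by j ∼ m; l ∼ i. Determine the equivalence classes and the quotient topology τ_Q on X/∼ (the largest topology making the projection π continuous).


X/∼ = {[i=l], [j=m], [k]}; |τ_Q| = 2.

Equivalence classes: [i=l], [j=m], [k].
Quotient map π: X → X/∼ sends i ↦ [i=l], j ↦ [j=m], k ↦ [k], l ↦ [i=l], m ↦ [j=m].
For each subset V ⊆ X/∼, compute π^{-1}(V) ⊆ X and check whether π^{-1}(V) ∈ τ. V is open in τ_Q iff π^{-1}(V) ∈ τ.
  V = {}: π^{-1}(V) = ∅ ∈ τ ✓.
  V = {[i=l]}: π^{-1}(V) = {i, l} ∉ τ ✗.
  V = {[j=m]}: π^{-1}(V) = {j, m} ∉ τ ✗.
  V = {[i=l], [j=m]}: π^{-1}(V) = {i, j, l, m} ∉ τ ✗.
  V = {[k]}: π^{-1}(V) = {k} ∉ τ ✗.
  V = {[i=l], [k]}: π^{-1}(V) = {i, k, l} ∉ τ ✗.
  V = {[j=m], [k]}: π^{-1}(V) = {j, k, m} ∉ τ ✗.
  V = {[i=l], [j=m], [k]}: π^{-1}(V) = {i, j, k, l, m} ∈ τ ✓.
Open sets in the quotient: τ_Q = {{}, {[i=l], [j=m], [k]}} (2 elements).


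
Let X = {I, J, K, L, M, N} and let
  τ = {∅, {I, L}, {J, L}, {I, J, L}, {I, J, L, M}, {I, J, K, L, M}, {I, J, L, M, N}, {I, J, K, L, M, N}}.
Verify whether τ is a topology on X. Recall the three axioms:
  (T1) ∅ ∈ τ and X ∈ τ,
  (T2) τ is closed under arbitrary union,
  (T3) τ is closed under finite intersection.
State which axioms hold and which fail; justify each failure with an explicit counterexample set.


τ is NOT a topology on X.

Axiom (T1): ∅ ∈ τ? Yes; X ∈ τ? Yes.
Axiom (T2/T3): check pairwise unions and intersections of members of τ.
Counterexample for (T3): {I, L} ∩ {J, L} = {L} ∉ τ. Therefore τ is NOT a topology.


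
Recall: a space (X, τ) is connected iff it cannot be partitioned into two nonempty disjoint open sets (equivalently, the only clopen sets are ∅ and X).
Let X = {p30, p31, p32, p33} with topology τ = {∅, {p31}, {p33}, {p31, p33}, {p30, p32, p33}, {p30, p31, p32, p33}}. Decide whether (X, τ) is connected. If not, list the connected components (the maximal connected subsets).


(X, τ) is disconnected; components = [{p31}, {p30, p32, p33}].

Find clopen sets (U ∈ τ with X ∖ U ∈ τ):
  U = ∅, X ∖ U = {p30, p31, p32, p33} — both open, so U is clopen.
  U = {p31}, X ∖ U = {p30, p32, p33} — both open, so U is clopen.
  U = {p30, p32, p33}, X ∖ U = {p31} — both open, so U is clopen.
  U = {p30, p31, p32, p33}, X ∖ U = ∅ — both open, so U is clopen.
Nontrivial clopen(s) exist: e.g. {p30, p32, p33}. So (X, τ) is disconnected.
Compute connected components by grouping points that agree on all clopens:
  component: {p31}
  component: {p30, p32, p33}


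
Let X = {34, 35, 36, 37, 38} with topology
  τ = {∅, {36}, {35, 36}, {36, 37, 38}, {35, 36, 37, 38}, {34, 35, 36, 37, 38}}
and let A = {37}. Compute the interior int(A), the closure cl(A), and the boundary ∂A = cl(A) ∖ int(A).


int(A) = ∅, cl(A) = {34, 37, 38}, ∂A = {34, 37, 38}.

Closed sets in (X, τ) are complements of opens:
  closed(X, τ) = {∅, {34}, {34, 35}, {34, 37, 38}, {34, 35, 37, 38}, {34, 35, 36, 37, 38}}.
int(A) = ⋃ {U ∈ τ : U ⊆ A}. Opens contained in A: ∅.
Taking the union of these: int(A) = ∅.
cl(A) = ⋂ {C closed : A ⊆ C}. Closed sets containing A: {34, 37, 38}, {34, 35, 37, 38}, {34, 35, 36, 37, 38}.
Intersecting these: cl(A) = {34, 37, 38}.
∂A = cl(A) ∖ int(A) = {34, 37, 38} ∖ ∅ = {34, 37, 38}.


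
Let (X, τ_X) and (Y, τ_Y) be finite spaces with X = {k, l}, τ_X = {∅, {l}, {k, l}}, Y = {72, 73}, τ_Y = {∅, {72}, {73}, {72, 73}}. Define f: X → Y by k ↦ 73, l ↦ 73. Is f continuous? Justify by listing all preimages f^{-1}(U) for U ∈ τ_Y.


f IS continuous.

Compute f^{-1}(U) for each U ∈ τ_Y:
  U = ∅: f^{-1}(U) = ∅ ∈ τ_X ✓.
  U = {72}: f^{-1}(U) = ∅ ∈ τ_X ✓.
  U = {73}: f^{-1}(U) = {k, l} ∈ τ_X ✓.
  U = {72, 73}: f^{-1}(U) = {k, l} ∈ τ_X ✓.
Every preimage lies in τ_X, so f IS continuous.


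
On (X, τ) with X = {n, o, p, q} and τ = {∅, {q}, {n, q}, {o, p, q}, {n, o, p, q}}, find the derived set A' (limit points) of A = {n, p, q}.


A' = {n, o, p}

For each x ∈ X, list the open sets U ∈ τ with x ∈ U, then check whether U ∩ (A ∖ {x}) ≠ ∅ for every such U.
  x = n: opens ∋ x are {n, q}, {n, o, p, q}; each meets A ∖ {n}, so x IS a limit point.
  x = o: opens ∋ x are {o, p, q}, {n, o, p, q}; each meets A ∖ {o}, so x IS a limit point.
  x = p: opens ∋ x are {o, p, q}, {n, o, p, q}; each meets A ∖ {p}, so x IS a limit point.
  x = q: open {q} ∋ x has {q} ∩ (A ∖ {q}) = ∅, so x is NOT a limit point.
Collecting: A' = {n, o, p}.


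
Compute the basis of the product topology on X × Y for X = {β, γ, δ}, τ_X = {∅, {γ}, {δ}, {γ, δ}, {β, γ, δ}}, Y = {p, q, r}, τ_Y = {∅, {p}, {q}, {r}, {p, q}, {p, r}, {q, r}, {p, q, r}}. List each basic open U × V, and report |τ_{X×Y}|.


Basis B = {∅ × ∅, {γ} × {p}, {γ} × {q}, {γ} × {r}, {δ} × {p}, {δ} × {q}, {δ} × {r}, {γ} × {p, q}, {γ} × {p, r}, {γ, δ} × {p}, {γ} × {q, r}, {γ, δ} × {q}, {γ, δ} × {r}, {δ} × {p, q}, {δ} × {p, r}, {δ} × {q, r}, {β, γ, δ} × {p}, {β, γ, δ} × {q}, {β, γ, δ} × {r}, {γ} × {p, q, r}, {δ} × {p, q, r}, {γ, δ} × {p, q}, {γ, δ} × {p, r}, {γ, δ} × {q, r}, {β, γ, δ} × {p, q}, {β, γ, δ} × {p, r}, {β, γ, δ} × {q, r}, {γ, δ} × {p, q, r}, {β, γ, δ} × {p, q, r}}; |τ_{X×Y}| = 125.

Enumerate products U × V with U ∈ τ_X, V ∈ τ_Y (deduplicated):
  ∅ × ∅ = {} (∅)
  {γ} × {p} = {(γ,p)}
  {γ} × {q} = {(γ,q)}
  {γ} × {r} = {(γ,r)}
  {δ} × {p} = {(δ,p)}
  {δ} × {q} = {(δ,q)}
  {δ} × {r} = {(δ,r)}
  {γ} × {p, q} = {(γ,p), (γ,q)}
  {γ} × {p, r} = {(γ,p), (γ,r)}
  {γ, δ} × {p} = {(γ,p), (δ,p)}
  {γ} × {q, r} = {(γ,q), (γ,r)}
  {γ, δ} × {q} = {(γ,q), (δ,q)}
  {γ, δ} × {r} = {(γ,r), (δ,r)}
  {δ} × {p, q} = {(δ,p), (δ,q)}
  {δ} × {p, r} = {(δ,p), (δ,r)}
  {δ} × {q, r} = {(δ,q), (δ,r)}
  {β, γ, δ} × {p} = {(β,p), (γ,p), (δ,p)}
  {β, γ, δ} × {q} = {(β,q), (γ,q), (δ,q)}
  {β, γ, δ} × {r} = {(β,r), (γ,r), (δ,r)}
  {γ} × {p, q, r} = {(γ,p), (γ,q), (γ,r)}
  {δ} × {p, q, r} = {(δ,p), (δ,q), (δ,r)}
  {γ, δ} × {p, q} = {(γ,p), (γ,q), (δ,p), (δ,q)}
  {γ, δ} × {p, r} = {(γ,p), (γ,r), (δ,p), (δ,r)}
  {γ, δ} × {q, r} = {(γ,q), (γ,r), (δ,q), (δ,r)}
  {β, γ, δ} × {p, q} = {(β,p), (β,q), (γ,p), (γ,q), (δ,p), (δ,q)}
  {β, γ, δ} × {p, r} = {(β,p), (β,r), (γ,p), (γ,r), (δ,p), (δ,r)}
  {β, γ, δ} × {q, r} = {(β,q), (β,r), (γ,q), (γ,r), (δ,q), (δ,r)}
  {γ, δ} × {p, q, r} = {(γ,p), (γ,q), (γ,r), (δ,p), (δ,q), (δ,r)}
  {β, γ, δ} × {p, q, r} = {(β,p), (β,q), (β,r), (γ,p), (γ,q), (γ,r), (δ,p), (δ,q), (δ,r)}
These 29 distinct sets form the basis B.
Close under arbitrary unions to get τ_{X×Y}; counting gives |τ_{X×Y}| = 125.


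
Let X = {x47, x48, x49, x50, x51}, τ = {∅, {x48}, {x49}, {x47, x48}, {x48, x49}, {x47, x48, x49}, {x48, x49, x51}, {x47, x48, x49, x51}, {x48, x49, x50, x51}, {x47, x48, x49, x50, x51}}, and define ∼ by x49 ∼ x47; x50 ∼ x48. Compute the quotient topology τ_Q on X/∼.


X/∼ = {[x47=x49], [x48=x50], [x51]}; |τ_Q| = 2.

Equivalence classes: [x47=x49], [x48=x50], [x51].
Quotient map π: X → X/∼ sends x47 ↦ [x47=x49], x48 ↦ [x48=x50], x49 ↦ [x47=x49], x50 ↦ [x48=x50], x51 ↦ [x51].
For each subset V ⊆ X/∼, compute π^{-1}(V) ⊆ X and check whether π^{-1}(V) ∈ τ. V is open in τ_Q iff π^{-1}(V) ∈ τ.
  V = {}: π^{-1}(V) = ∅ ∈ τ ✓.
  V = {[x47=x49]}: π^{-1}(V) = {x47, x49} ∉ τ ✗.
  V = {[x48=x50]}: π^{-1}(V) = {x48, x50} ∉ τ ✗.
  V = {[x47=x49], [x48=x50]}: π^{-1}(V) = {x47, x48, x49, x50} ∉ τ ✗.
  V = {[x51]}: π^{-1}(V) = {x51} ∉ τ ✗.
  V = {[x47=x49], [x51]}: π^{-1}(V) = {x47, x49, x51} ∉ τ ✗.
  V = {[x48=x50], [x51]}: π^{-1}(V) = {x48, x50, x51} ∉ τ ✗.
  V = {[x47=x49], [x48=x50], [x51]}: π^{-1}(V) = {x47, x48, x49, x50, x51} ∈ τ ✓.
Open sets in the quotient: τ_Q = {{}, {[x47=x49], [x48=x50], [x51]}} (2 elements).


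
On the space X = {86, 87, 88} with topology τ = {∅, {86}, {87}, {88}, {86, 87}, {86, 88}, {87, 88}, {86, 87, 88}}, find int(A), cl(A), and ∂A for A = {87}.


int(A) = {87}, cl(A) = {87}, ∂A = ∅.

Closed sets in (X, τ) are complements of opens:
  closed(X, τ) = {∅, {86}, {87}, {88}, {86, 87}, {86, 88}, {87, 88}, {86, 87, 88}}.
int(A) = ⋃ {U ∈ τ : U ⊆ A}. Opens contained in A: ∅, {87}.
Taking the union of these: int(A) = {87}.
cl(A) = ⋂ {C closed : A ⊆ C}. Closed sets containing A: {87}, {86, 87}, {87, 88}, {86, 87, 88}.
Intersecting these: cl(A) = {87}.
∂A = cl(A) ∖ int(A) = {87} ∖ {87} = ∅.


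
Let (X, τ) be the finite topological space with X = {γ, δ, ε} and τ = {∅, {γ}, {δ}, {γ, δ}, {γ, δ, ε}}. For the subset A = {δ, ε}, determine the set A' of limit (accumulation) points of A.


A' = {ε}

For each x ∈ X, list the open sets U ∈ τ with x ∈ U, then check whether U ∩ (A ∖ {x}) ≠ ∅ for every such U.
  x = γ: open {γ} ∋ x has {γ} ∩ (A ∖ {γ}) = ∅, so x is NOT a limit point.
  x = δ: open {δ} ∋ x has {δ} ∩ (A ∖ {δ}) = ∅, so x is NOT a limit point.
  x = ε: opens ∋ x are {γ, δ, ε}; each meets A ∖ {ε}, so x IS a limit point.
Collecting: A' = {ε}.


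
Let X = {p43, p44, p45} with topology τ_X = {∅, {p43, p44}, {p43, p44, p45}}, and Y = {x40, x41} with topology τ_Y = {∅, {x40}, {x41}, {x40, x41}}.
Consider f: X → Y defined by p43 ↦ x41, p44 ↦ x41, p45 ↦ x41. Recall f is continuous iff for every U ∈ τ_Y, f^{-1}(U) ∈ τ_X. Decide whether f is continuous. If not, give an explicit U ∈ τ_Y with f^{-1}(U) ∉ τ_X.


f IS continuous.

Compute f^{-1}(U) for each U ∈ τ_Y:
  U = ∅: f^{-1}(U) = ∅ ∈ τ_X ✓.
  U = {x40}: f^{-1}(U) = ∅ ∈ τ_X ✓.
  U = {x41}: f^{-1}(U) = {p43, p44, p45} ∈ τ_X ✓.
  U = {x40, x41}: f^{-1}(U) = {p43, p44, p45} ∈ τ_X ✓.
Every preimage lies in τ_X, so f IS continuous.


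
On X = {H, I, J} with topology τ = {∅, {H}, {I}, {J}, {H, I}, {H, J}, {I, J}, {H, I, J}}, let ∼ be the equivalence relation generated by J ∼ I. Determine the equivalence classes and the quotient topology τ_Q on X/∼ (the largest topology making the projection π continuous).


X/∼ = {[H], [I=J]}; |τ_Q| = 4.

Equivalence classes: [H], [I=J].
Quotient map π: X → X/∼ sends H ↦ [H], I ↦ [I=J], J ↦ [I=J].
For each subset V ⊆ X/∼, compute π^{-1}(V) ⊆ X and check whether π^{-1}(V) ∈ τ. V is open in τ_Q iff π^{-1}(V) ∈ τ.
  V = {}: π^{-1}(V) = ∅ ∈ τ ✓.
  V = {[H]}: π^{-1}(V) = {H} ∈ τ ✓.
  V = {[I=J]}: π^{-1}(V) = {I, J} ∈ τ ✓.
  V = {[H], [I=J]}: π^{-1}(V) = {H, I, J} ∈ τ ✓.
Open sets in the quotient: τ_Q = {{}, {[H]}, {[I=J]}, {[H], [I=J]}} (4 elements).


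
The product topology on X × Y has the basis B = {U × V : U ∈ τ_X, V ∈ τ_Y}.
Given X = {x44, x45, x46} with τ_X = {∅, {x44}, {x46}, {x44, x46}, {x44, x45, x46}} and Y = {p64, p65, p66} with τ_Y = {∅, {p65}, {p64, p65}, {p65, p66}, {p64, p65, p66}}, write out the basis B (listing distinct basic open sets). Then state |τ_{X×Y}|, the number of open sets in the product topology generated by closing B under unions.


Basis B = {∅ × ∅, {x44} × {p65}, {x46} × {p65}, {x44} × {p64, p65}, {x44} × {p65, p66}, {x44, x46} × {p65}, {x46} × {p64, p65}, {x46} × {p65, p66}, {x44} × {p64, p65, p66}, {x44, x45, x46} × {p65}, {x46} × {p64, p65, p66}, {x44, x46} × {p64, p65}, {x44, x46} × {p65, p66}, {x44, x46} × {p64, p65, p66}, {x44, x45, x46} × {p64, p65}, {x44, x45, x46} × {p65, p66}, {x44, x45, x46} × {p64, p65, p66}}; |τ_{X×Y}| = 50.

Enumerate products U × V with U ∈ τ_X, V ∈ τ_Y (deduplicated):
  ∅ × ∅ = {} (∅)
  {x44} × {p65} = {(x44,p65)}
  {x46} × {p65} = {(x46,p65)}
  {x44} × {p64, p65} = {(x44,p64), (x44,p65)}
  {x44} × {p65, p66} = {(x44,p65), (x44,p66)}
  {x44, x46} × {p65} = {(x44,p65), (x46,p65)}
  {x46} × {p64, p65} = {(x46,p64), (x46,p65)}
  {x46} × {p65, p66} = {(x46,p65), (x46,p66)}
  {x44} × {p64, p65, p66} = {(x44,p64), (x44,p65), (x44,p66)}
  {x44, x45, x46} × {p65} = {(x44,p65), (x45,p65), (x46,p65)}
  {x46} × {p64, p65, p66} = {(x46,p64), (x46,p65), (x46,p66)}
  {x44, x46} × {p64, p65} = {(x44,p64), (x44,p65), (x46,p64), (x46,p65)}
  {x44, x46} × {p65, p66} = {(x44,p65), (x44,p66), (x46,p65), (x46,p66)}
  {x44, x46} × {p64, p65, p66} = {(x44,p64), (x44,p65), (x44,p66), (x46,p64), (x46,p65), (x46,p66)}
  {x44, x45, x46} × {p64, p65} = {(x44,p64), (x44,p65), (x45,p64), (x45,p65), (x46,p64), (x46,p65)}
  {x44, x45, x46} × {p65, p66} = {(x44,p65), (x44,p66), (x45,p65), (x45,p66), (x46,p65), (x46,p66)}
  {x44, x45, x46} × {p64, p65, p66} = {(x44,p64), (x44,p65), (x44,p66), (x45,p64), (x45,p65), (x45,p66), (x46,p64), (x46,p65), (x46,p66)}
These 17 distinct sets form the basis B.
Close under arbitrary unions to get τ_{X×Y}; counting gives |τ_{X×Y}| = 50.


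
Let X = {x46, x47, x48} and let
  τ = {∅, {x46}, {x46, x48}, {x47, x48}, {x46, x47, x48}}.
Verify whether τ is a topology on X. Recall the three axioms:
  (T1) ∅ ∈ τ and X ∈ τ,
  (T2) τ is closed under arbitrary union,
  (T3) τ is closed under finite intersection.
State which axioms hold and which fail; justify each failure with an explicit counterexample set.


τ is NOT a topology on X.

Axiom (T1): ∅ ∈ τ? Yes; X ∈ τ? Yes.
Axiom (T2/T3): check pairwise unions and intersections of members of τ.
Counterexample for (T3): {x46, x48} ∩ {x47, x48} = {x48} ∉ τ. Therefore τ is NOT a topology.


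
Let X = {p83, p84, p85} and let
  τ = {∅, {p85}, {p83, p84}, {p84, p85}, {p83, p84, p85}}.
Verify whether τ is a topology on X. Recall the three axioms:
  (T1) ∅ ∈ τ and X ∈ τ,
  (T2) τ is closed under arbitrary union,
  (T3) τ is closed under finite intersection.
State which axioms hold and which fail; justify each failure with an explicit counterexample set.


τ is NOT a topology on X.

Axiom (T1): ∅ ∈ τ? Yes; X ∈ τ? Yes.
Axiom (T2/T3): check pairwise unions and intersections of members of τ.
Counterexample for (T3): {p83, p84} ∩ {p84, p85} = {p84} ∉ τ. Therefore τ is NOT a topology.


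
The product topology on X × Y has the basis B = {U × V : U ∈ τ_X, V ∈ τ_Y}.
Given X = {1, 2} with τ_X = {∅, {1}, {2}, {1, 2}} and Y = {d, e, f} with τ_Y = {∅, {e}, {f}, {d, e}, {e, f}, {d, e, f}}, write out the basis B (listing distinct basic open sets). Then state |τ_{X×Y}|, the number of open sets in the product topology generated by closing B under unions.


Basis B = {∅ × ∅, {1} × {e}, {1} × {f}, {2} × {e}, {2} × {f}, {1} × {d, e}, {1} × {e, f}, {1, 2} × {e}, {1, 2} × {f}, {2} × {d, e}, {2} × {e, f}, {1} × {d, e, f}, {2} × {d, e, f}, {1, 2} × {d, e}, {1, 2} × {e, f}, {1, 2} × {d, e, f}}; |τ_{X×Y}| = 36.

Enumerate products U × V with U ∈ τ_X, V ∈ τ_Y (deduplicated):
  ∅ × ∅ = {} (∅)
  {1} × {e} = {(1,e)}
  {1} × {f} = {(1,f)}
  {2} × {e} = {(2,e)}
  {2} × {f} = {(2,f)}
  {1} × {d, e} = {(1,d), (1,e)}
  {1} × {e, f} = {(1,e), (1,f)}
  {1, 2} × {e} = {(1,e), (2,e)}
  {1, 2} × {f} = {(1,f), (2,f)}
  {2} × {d, e} = {(2,d), (2,e)}
  {2} × {e, f} = {(2,e), (2,f)}
  {1} × {d, e, f} = {(1,d), (1,e), (1,f)}
  {2} × {d, e, f} = {(2,d), (2,e), (2,f)}
  {1, 2} × {d, e} = {(1,d), (1,e), (2,d), (2,e)}
  {1, 2} × {e, f} = {(1,e), (1,f), (2,e), (2,f)}
  {1, 2} × {d, e, f} = {(1,d), (1,e), (1,f), (2,d), (2,e), (2,f)}
These 16 distinct sets form the basis B.
Close under arbitrary unions to get τ_{X×Y}; counting gives |τ_{X×Y}| = 36.


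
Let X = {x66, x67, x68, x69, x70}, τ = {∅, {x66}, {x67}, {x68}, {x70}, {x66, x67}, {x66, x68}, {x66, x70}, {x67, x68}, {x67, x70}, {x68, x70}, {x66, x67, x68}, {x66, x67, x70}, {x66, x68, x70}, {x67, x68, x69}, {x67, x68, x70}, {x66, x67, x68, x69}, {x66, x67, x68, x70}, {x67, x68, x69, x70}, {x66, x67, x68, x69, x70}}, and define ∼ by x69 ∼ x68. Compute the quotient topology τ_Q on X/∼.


X/∼ = {[x66], [x67], [x68=x69], [x70]}; |τ_Q| = 12.

Equivalence classes: [x66], [x67], [x68=x69], [x70].
Quotient map π: X → X/∼ sends x66 ↦ [x66], x67 ↦ [x67], x68 ↦ [x68=x69], x69 ↦ [x68=x69], x70 ↦ [x70].
For each subset V ⊆ X/∼, compute π^{-1}(V) ⊆ X and check whether π^{-1}(V) ∈ τ. V is open in τ_Q iff π^{-1}(V) ∈ τ.
  V = {}: π^{-1}(V) = ∅ ∈ τ ✓.
  V = {[x66]}: π^{-1}(V) = {x66} ∈ τ ✓.
  V = {[x67]}: π^{-1}(V) = {x67} ∈ τ ✓.
  V = {[x66], [x67]}: π^{-1}(V) = {x66, x67} ∈ τ ✓.
  V = {[x68=x69]}: π^{-1}(V) = {x68, x69} ∉ τ ✗.
  V = {[x66], [x68=x69]}: π^{-1}(V) = {x66, x68, x69} ∉ τ ✗.
  V = {[x67], [x68=x69]}: π^{-1}(V) = {x67, x68, x69} ∈ τ ✓.
  V = {[x66], [x67], [x68=x69]}: π^{-1}(V) = {x66, x67, x68, x69} ∈ τ ✓.
  V = {[x70]}: π^{-1}(V) = {x70} ∈ τ ✓.
  V = {[x66], [x70]}: π^{-1}(V) = {x66, x70} ∈ τ ✓.
  V = {[x67], [x70]}: π^{-1}(V) = {x67, x70} ∈ τ ✓.
  V = {[x66], [x67], [x70]}: π^{-1}(V) = {x66, x67, x70} ∈ τ ✓.
  V = {[x68=x69], [x70]}: π^{-1}(V) = {x68, x69, x70} ∉ τ ✗.
  V = {[x66], [x68=x69], [x70]}: π^{-1}(V) = {x66, x68, x69, x70} ∉ τ ✗.
  V = {[x67], [x68=x69], [x70]}: π^{-1}(V) = {x67, x68, x69, x70} ∈ τ ✓.
  V = {[x66], [x67], [x68=x69], [x70]}: π^{-1}(V) = {x66, x67, x68, x69, x70} ∈ τ ✓.
Open sets in the quotient: τ_Q = {{}, {[x66]}, {[x67]}, {[x66], [x67]}, {[x67], [x68=x69]}, {[x66], [x67], [x68=x69]}, {[x70]}, {[x66], [x70]}, {[x67], [x70]}, {[x66], [x67], [x70]}, {[x67], [x68=x69], [x70]}, {[x66], [x67], [x68=x69], [x70]}} (12 elements).


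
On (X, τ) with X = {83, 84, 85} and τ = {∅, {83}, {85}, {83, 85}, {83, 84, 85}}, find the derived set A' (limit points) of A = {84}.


A' = ∅

For each x ∈ X, list the open sets U ∈ τ with x ∈ U, then check whether U ∩ (A ∖ {x}) ≠ ∅ for every such U.
  x = 83: open {83} ∋ x has {83} ∩ (A ∖ {83}) = ∅, so x is NOT a limit point.
  x = 84: open {83, 84, 85} ∋ x has {83, 84, 85} ∩ (A ∖ {84}) = ∅, so x is NOT a limit point.
  x = 85: open {85} ∋ x has {85} ∩ (A ∖ {85}) = ∅, so x is NOT a limit point.
Collecting: A' = ∅.


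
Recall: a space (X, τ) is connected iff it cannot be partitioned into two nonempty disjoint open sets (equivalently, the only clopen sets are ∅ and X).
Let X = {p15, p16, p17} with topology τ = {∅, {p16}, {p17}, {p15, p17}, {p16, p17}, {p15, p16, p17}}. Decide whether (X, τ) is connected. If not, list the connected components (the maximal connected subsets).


(X, τ) is disconnected; components = [{p16}, {p15, p17}].

Find clopen sets (U ∈ τ with X ∖ U ∈ τ):
  U = ∅, X ∖ U = {p15, p16, p17} — both open, so U is clopen.
  U = {p16}, X ∖ U = {p15, p17} — both open, so U is clopen.
  U = {p15, p17}, X ∖ U = {p16} — both open, so U is clopen.
  U = {p15, p16, p17}, X ∖ U = ∅ — both open, so U is clopen.
Nontrivial clopen(s) exist: e.g. {p16}. So (X, τ) is disconnected.
Compute connected components by grouping points that agree on all clopens:
  component: {p16}
  component: {p15, p17}


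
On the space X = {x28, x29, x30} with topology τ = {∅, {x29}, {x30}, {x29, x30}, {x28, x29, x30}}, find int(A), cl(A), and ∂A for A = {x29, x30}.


int(A) = {x29, x30}, cl(A) = {x28, x29, x30}, ∂A = {x28}.

Closed sets in (X, τ) are complements of opens:
  closed(X, τ) = {∅, {x28}, {x28, x29}, {x28, x30}, {x28, x29, x30}}.
int(A) = ⋃ {U ∈ τ : U ⊆ A}. Opens contained in A: ∅, {x29}, {x30}, {x29, x30}.
Taking the union of these: int(A) = {x29, x30}.
cl(A) = ⋂ {C closed : A ⊆ C}. Closed sets containing A: {x28, x29, x30}.
Intersecting these: cl(A) = {x28, x29, x30}.
∂A = cl(A) ∖ int(A) = {x28, x29, x30} ∖ {x29, x30} = {x28}.
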